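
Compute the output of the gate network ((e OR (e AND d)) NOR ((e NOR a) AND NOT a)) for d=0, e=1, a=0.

Substituting: ((1 OR (1 AND 0)) NOR ((1 NOR 0) AND NOT 0))
= 0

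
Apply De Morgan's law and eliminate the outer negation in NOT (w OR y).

NOT w AND NOT y
De Morgan's: NOT(OR of terms) = AND of negations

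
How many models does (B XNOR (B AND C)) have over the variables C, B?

Satisfying assignments: (0,0), (1,0), (1,1)
Count: 3 out of 4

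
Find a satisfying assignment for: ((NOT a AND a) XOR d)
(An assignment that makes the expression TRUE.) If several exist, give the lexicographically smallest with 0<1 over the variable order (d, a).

d=1, a=0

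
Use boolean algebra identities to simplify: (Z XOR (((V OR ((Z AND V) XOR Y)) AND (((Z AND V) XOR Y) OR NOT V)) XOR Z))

By XOR self-cancellation ((E XOR v) XOR v = E) then distribution ((E OR v) AND (E OR NOT v) = E):
= ((Z AND V) XOR Y)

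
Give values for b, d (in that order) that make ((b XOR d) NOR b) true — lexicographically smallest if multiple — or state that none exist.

b=0, d=0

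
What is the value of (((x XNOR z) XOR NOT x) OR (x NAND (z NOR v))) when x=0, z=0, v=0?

Substituting: (((0 XNOR 0) XOR NOT 0) OR (0 NAND (0 NOR 0)))
= 1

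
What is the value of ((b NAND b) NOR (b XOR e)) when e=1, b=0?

Substituting: ((0 NAND 0) NOR (0 XOR 1))
= 0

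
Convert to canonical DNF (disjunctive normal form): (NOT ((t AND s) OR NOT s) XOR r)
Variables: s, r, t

(NOT s AND r AND NOT t) OR (NOT s AND r AND t) OR (s AND NOT r AND NOT t) OR (s AND r AND t)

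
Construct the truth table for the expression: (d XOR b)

b | d | Output
--------------
0 | 0 | 0
0 | 1 | 1
1 | 0 | 1
1 | 1 | 0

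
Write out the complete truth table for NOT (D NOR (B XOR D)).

B | D | Output
--------------
0 | 0 | 0
0 | 1 | 1
1 | 0 | 1
1 | 1 | 1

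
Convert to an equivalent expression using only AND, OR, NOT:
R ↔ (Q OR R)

(R AND (Q OR R)) OR (NOT R AND NOT (Q OR R))
(Biconditional = both true or both false)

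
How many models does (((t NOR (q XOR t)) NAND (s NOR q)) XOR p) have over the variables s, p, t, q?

Satisfying assignments: (0,0,0,1), (0,0,1,0), (0,0,1,1), (0,1,0,0), (1,0,0,0), (1,0,0,1), (1,0,1,0), (1,0,1,1)
Count: 8 out of 16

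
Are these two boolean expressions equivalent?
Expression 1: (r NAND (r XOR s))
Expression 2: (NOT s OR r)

No. Counterexample: with s=0, r=1, Expression 1 = 0 but Expression 2 = 1.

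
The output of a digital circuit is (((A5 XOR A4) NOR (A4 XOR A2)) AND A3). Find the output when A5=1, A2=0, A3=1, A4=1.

Substituting: (((1 XOR 1) NOR (1 XOR 0)) AND 1)
= 0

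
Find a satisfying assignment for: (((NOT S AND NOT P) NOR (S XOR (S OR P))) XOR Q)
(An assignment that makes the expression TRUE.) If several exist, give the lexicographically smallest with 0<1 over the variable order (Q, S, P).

Q=0, S=1, P=0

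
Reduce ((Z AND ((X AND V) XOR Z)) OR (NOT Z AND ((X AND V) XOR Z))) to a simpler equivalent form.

By distribution ((E AND v) OR (E AND NOT v) = E):
= ((X AND V) XOR Z)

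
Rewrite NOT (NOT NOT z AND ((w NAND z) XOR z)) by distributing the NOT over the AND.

NOT z OR NOT ((w NAND z) XOR z)
De Morgan's: NOT(AND of terms) = OR of negations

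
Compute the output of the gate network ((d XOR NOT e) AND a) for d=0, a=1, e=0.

Substituting: ((0 XOR NOT 0) AND 1)
= 1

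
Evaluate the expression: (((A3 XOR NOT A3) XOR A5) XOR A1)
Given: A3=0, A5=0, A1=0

Substituting: (((0 XOR NOT 0) XOR 0) XOR 0)
= 1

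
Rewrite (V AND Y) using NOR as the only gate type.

((V NOR V) NOR (Y NOR Y))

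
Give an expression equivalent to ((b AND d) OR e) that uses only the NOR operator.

((((b NOR b) NOR (d NOR d)) NOR e) NOR (((b NOR b) NOR (d NOR d)) NOR e))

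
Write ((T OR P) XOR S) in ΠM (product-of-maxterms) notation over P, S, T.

ΠM(0, 3, 6, 7) = (P OR S OR T) AND (P OR NOT S OR NOT T) AND (NOT P OR NOT S OR T) AND (NOT P OR NOT S OR NOT T)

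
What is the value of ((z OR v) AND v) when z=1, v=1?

Substituting: ((1 OR 1) AND 1)
= 1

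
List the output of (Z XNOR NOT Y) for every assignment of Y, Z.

Y | Z | Output
--------------
0 | 0 | 0
0 | 1 | 1
1 | 0 | 1
1 | 1 | 0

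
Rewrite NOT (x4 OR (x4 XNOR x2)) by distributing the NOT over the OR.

NOT x4 AND NOT (x4 XNOR x2)
De Morgan's: NOT(OR of terms) = AND of negations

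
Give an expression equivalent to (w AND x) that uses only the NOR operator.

((w NOR w) NOR (x NOR x))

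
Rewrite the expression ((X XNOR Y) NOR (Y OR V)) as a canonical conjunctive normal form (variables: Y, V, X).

(Y OR V OR X) AND (Y OR NOT V OR X) AND (Y OR NOT V OR NOT X) AND (NOT Y OR V OR X) AND (NOT Y OR V OR NOT X) AND (NOT Y OR NOT V OR X) AND (NOT Y OR NOT V OR NOT X)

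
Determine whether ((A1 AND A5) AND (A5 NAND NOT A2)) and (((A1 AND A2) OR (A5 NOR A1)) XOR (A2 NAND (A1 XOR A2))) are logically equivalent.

No. Counterexample: with A5=0, A1=0, A2=1, Expression 1 = 0 but Expression 2 = 1.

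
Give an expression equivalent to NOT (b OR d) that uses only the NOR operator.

(((b NOR d) NOR (b NOR d)) NOR ((b NOR d) NOR (b NOR d)))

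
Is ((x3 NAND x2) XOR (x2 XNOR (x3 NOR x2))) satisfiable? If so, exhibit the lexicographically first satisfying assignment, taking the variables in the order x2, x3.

x2=0, x3=0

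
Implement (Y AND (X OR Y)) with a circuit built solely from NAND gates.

((Y NAND ((X NAND X) NAND (Y NAND Y))) NAND (Y NAND ((X NAND X) NAND (Y NAND Y))))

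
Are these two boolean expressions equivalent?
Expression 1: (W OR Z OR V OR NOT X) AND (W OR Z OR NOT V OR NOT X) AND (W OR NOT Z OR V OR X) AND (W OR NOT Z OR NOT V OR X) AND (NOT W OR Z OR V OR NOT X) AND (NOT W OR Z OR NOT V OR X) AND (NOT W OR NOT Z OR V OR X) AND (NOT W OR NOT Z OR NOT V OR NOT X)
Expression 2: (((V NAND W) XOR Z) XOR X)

Yes, they are equivalent — the two output columns agree on all 16 assignments:
W | Z | V | X | Expression 1 | Expression 2
-------------------------------------------
0 | 0 | 0 | 0 | 1 | 1
0 | 0 | 0 | 1 | 0 | 0
0 | 0 | 1 | 0 | 1 | 1
0 | 0 | 1 | 1 | 0 | 0
0 | 1 | 0 | 0 | 0 | 0
0 | 1 | 0 | 1 | 1 | 1
0 | 1 | 1 | 0 | 0 | 0
0 | 1 | 1 | 1 | 1 | 1
1 | 0 | 0 | 0 | 1 | 1
1 | 0 | 0 | 1 | 0 | 0
1 | 0 | 1 | 0 | 0 | 0
1 | 0 | 1 | 1 | 1 | 1
1 | 1 | 0 | 0 | 0 | 0
1 | 1 | 0 | 1 | 1 | 1
1 | 1 | 1 | 0 | 1 | 1
1 | 1 | 1 | 1 | 0 | 0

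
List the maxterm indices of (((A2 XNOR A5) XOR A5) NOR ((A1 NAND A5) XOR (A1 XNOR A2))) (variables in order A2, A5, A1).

ΠM(0, 1, 2, 3, 4, 6, 7) = (A2 OR A5 OR A1) AND (A2 OR A5 OR NOT A1) AND (A2 OR NOT A5 OR A1) AND (A2 OR NOT A5 OR NOT A1) AND (NOT A2 OR A5 OR A1) AND (NOT A2 OR NOT A5 OR A1) AND (NOT A2 OR NOT A5 OR NOT A1)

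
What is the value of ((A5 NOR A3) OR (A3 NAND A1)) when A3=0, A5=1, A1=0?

Substituting: ((1 NOR 0) OR (0 NAND 0))
= 1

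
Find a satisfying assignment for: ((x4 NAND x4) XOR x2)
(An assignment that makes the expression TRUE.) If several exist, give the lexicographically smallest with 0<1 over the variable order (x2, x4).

x2=0, x4=0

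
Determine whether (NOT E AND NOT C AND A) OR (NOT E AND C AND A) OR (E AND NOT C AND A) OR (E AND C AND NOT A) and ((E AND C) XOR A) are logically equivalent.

Yes, they are equivalent — the two output columns agree on all 8 assignments:
E | C | A | Expression 1 | Expression 2
---------------------------------------
0 | 0 | 0 | 0 | 0
0 | 0 | 1 | 1 | 1
0 | 1 | 0 | 0 | 0
0 | 1 | 1 | 1 | 1
1 | 0 | 0 | 0 | 0
1 | 0 | 1 | 1 | 1
1 | 1 | 0 | 1 | 1
1 | 1 | 1 | 0 | 0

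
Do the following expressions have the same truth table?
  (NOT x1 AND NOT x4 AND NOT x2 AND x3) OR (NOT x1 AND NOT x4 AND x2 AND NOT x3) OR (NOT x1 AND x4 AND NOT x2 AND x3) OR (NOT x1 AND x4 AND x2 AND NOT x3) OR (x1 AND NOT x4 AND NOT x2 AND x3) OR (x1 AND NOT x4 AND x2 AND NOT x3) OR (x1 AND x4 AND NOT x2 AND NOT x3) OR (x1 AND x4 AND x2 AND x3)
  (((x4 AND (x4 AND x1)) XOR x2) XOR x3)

Yes, they are equivalent — the two output columns agree on all 16 assignments:
x1 | x4 | x2 | x3 | Expression 1 | Expression 2
-----------------------------------------------
0 | 0 | 0 | 0 | 0 | 0
0 | 0 | 0 | 1 | 1 | 1
0 | 0 | 1 | 0 | 1 | 1
0 | 0 | 1 | 1 | 0 | 0
0 | 1 | 0 | 0 | 0 | 0
0 | 1 | 0 | 1 | 1 | 1
0 | 1 | 1 | 0 | 1 | 1
0 | 1 | 1 | 1 | 0 | 0
1 | 0 | 0 | 0 | 0 | 0
1 | 0 | 0 | 1 | 1 | 1
1 | 0 | 1 | 0 | 1 | 1
1 | 0 | 1 | 1 | 0 | 0
1 | 1 | 0 | 0 | 1 | 1
1 | 1 | 0 | 1 | 0 | 0
1 | 1 | 1 | 0 | 0 | 0
1 | 1 | 1 | 1 | 1 | 1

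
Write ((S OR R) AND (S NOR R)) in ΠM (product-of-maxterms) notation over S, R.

ΠM(0, 1, 2, 3) = (S OR R) AND (S OR NOT R) AND (NOT S OR R) AND (NOT S OR NOT R)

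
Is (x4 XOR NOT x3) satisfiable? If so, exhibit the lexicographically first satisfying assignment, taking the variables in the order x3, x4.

x3=0, x4=0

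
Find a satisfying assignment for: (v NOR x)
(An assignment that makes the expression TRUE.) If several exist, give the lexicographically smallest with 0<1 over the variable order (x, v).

x=0, v=0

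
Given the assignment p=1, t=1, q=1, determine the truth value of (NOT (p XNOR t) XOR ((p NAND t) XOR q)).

Substituting: (NOT (1 XNOR 1) XOR ((1 NAND 1) XOR 1))
= 1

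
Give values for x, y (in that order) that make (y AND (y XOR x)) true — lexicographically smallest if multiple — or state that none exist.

x=0, y=1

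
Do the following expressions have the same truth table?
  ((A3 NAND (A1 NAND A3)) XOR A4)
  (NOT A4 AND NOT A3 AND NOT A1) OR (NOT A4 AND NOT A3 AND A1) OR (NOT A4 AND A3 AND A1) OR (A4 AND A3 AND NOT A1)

Yes, they are equivalent — the two output columns agree on all 8 assignments:
A4 | A3 | A1 | Expression 1 | Expression 2
------------------------------------------
0 | 0 | 0 | 1 | 1
0 | 0 | 1 | 1 | 1
0 | 1 | 0 | 0 | 0
0 | 1 | 1 | 1 | 1
1 | 0 | 0 | 0 | 0
1 | 0 | 1 | 0 | 0
1 | 1 | 0 | 1 | 1
1 | 1 | 1 | 0 | 0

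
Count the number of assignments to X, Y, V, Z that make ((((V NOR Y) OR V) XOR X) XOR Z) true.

Satisfying assignments: (0,0,0,0), (0,0,1,0), (0,1,0,1), (0,1,1,0), (1,0,0,1), (1,0,1,1), (1,1,0,0), (1,1,1,1)
Count: 8 out of 16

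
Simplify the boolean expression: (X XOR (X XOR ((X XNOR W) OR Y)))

By XOR self-cancellation ((E XOR v) XOR v = E):
= ((X XNOR W) OR Y)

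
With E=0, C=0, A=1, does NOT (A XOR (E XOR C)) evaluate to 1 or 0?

Substituting: NOT (1 XOR (0 XOR 0))
= 0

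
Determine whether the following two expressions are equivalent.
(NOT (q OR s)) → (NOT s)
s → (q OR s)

Yes, Contrapositive is always equivalent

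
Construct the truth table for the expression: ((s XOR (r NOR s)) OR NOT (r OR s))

s | r | Output
--------------
0 | 0 | 1
0 | 1 | 0
1 | 0 | 1
1 | 1 | 1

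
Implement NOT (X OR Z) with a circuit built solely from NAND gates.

(((X NAND X) NAND (Z NAND Z)) NAND ((X NAND X) NAND (Z NAND Z)))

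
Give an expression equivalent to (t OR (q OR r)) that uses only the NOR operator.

((t NOR ((q NOR r) NOR (q NOR r))) NOR (t NOR ((q NOR r) NOR (q NOR r))))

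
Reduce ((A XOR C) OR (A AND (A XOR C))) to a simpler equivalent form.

By absorption (E OR (E AND v) = E):
= (A XOR C)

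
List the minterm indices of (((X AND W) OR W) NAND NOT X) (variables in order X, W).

Σm(0, 2, 3) = (NOT X AND NOT W) OR (X AND NOT W) OR (X AND W)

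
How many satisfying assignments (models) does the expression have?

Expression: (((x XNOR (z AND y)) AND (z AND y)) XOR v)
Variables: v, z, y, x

Satisfying assignments: (0,1,1,1), (1,0,0,0), (1,0,0,1), (1,0,1,0), (1,0,1,1), (1,1,0,0), (1,1,0,1), (1,1,1,0)
Count: 8 out of 16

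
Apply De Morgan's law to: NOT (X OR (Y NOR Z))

NOT X AND NOT (Y NOR Z)
De Morgan's: NOT(OR of terms) = AND of negations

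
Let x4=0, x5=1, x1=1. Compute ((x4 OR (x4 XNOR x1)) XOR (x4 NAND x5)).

Substituting: ((0 OR (0 XNOR 1)) XOR (0 NAND 1))
= 1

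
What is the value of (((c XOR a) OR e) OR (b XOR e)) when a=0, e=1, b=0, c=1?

Substituting: (((1 XOR 0) OR 1) OR (0 XOR 1))
= 1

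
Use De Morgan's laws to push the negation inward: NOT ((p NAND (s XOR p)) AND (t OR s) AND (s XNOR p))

NOT (p NAND (s XOR p)) OR NOT (t OR s) OR NOT (s XNOR p)
De Morgan's: NOT(AND of terms) = OR of negations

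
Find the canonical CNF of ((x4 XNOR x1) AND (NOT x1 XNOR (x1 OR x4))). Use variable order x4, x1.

(x4 OR x1) AND (x4 OR NOT x1) AND (NOT x4 OR x1) AND (NOT x4 OR NOT x1)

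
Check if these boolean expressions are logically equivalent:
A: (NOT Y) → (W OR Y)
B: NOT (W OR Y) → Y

Yes, Contrapositive is always equivalent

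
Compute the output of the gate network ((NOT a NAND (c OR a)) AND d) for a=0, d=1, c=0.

Substituting: ((NOT 0 NAND (0 OR 0)) AND 1)
= 1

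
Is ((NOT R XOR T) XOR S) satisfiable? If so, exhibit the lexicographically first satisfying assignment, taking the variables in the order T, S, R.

T=0, S=0, R=0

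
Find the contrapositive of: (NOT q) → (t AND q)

Contrapositive: NOT (t AND q) → q
Note: A statement and its contrapositive are logically equivalent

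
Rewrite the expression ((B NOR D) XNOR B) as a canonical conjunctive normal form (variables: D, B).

(D OR B) AND (D OR NOT B) AND (NOT D OR NOT B)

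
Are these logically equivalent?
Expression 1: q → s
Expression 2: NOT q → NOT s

No, Inverse is not equivalent to original (counterexample: q=0, s=1)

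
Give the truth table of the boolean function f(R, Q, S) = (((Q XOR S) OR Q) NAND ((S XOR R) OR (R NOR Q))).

R | Q | S | Output
------------------
0 | 0 | 0 | 1
0 | 0 | 1 | 0
0 | 1 | 0 | 1
0 | 1 | 1 | 0
1 | 0 | 0 | 1
1 | 0 | 1 | 1
1 | 1 | 0 | 0
1 | 1 | 1 | 1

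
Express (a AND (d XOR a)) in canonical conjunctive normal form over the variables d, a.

(d OR a) AND (NOT d OR a) AND (NOT d OR NOT a)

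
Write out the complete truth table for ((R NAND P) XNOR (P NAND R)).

R | P | Output
--------------
0 | 0 | 1
0 | 1 | 1
1 | 0 | 1
1 | 1 | 1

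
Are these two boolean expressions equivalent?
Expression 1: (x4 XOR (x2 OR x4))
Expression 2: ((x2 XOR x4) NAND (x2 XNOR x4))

No. Counterexample: with x2=0, x4=0, Expression 1 = 0 but Expression 2 = 1.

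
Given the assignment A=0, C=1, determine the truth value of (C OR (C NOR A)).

Substituting: (1 OR (1 NOR 0))
= 1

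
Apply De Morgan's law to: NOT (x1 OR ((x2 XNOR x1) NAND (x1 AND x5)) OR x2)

NOT x1 AND NOT ((x2 XNOR x1) NAND (x1 AND x5)) AND NOT x2
De Morgan's: NOT(OR of terms) = AND of negations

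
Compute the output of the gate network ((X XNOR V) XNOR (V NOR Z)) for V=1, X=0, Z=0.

Substituting: ((0 XNOR 1) XNOR (1 NOR 0))
= 1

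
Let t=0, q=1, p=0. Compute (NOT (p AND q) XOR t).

Substituting: (NOT (0 AND 1) XOR 0)
= 1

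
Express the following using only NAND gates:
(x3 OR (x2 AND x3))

((x3 NAND x3) NAND (((x2 NAND x3) NAND (x2 NAND x3)) NAND ((x2 NAND x3) NAND (x2 NAND x3))))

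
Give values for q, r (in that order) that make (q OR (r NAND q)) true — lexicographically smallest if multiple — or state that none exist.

q=0, r=0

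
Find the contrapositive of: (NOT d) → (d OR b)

Contrapositive: NOT (d OR b) → d
Note: A statement and its contrapositive are logically equivalent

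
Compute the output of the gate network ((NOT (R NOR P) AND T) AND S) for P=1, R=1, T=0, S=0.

Substituting: ((NOT (1 NOR 1) AND 0) AND 0)
= 0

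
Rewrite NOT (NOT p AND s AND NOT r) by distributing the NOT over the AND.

p OR NOT s OR r
De Morgan's: NOT(AND of terms) = OR of negations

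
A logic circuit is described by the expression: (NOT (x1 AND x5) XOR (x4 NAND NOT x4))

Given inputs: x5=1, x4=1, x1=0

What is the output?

Substituting: (NOT (0 AND 1) XOR (1 NAND NOT 1))
= 0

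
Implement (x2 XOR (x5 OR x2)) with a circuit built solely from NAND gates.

((x2 NAND (x2 NAND ((x5 NAND x5) NAND (x2 NAND x2)))) NAND (((x5 NAND x5) NAND (x2 NAND x2)) NAND (x2 NAND ((x5 NAND x5) NAND (x2 NAND x2)))))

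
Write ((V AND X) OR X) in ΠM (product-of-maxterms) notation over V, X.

ΠM(0, 2) = (V OR X) AND (NOT V OR X)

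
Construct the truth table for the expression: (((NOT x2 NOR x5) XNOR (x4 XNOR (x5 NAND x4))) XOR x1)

x5 | x4 | x2 | x1 | Output
--------------------------
0 | 0 | 0 | 0 | 1
0 | 0 | 0 | 1 | 0
0 | 0 | 1 | 0 | 0
0 | 0 | 1 | 1 | 1
0 | 1 | 0 | 0 | 0
0 | 1 | 0 | 1 | 1
0 | 1 | 1 | 0 | 1
0 | 1 | 1 | 1 | 0
1 | 0 | 0 | 0 | 1
1 | 0 | 0 | 1 | 0
1 | 0 | 1 | 0 | 1
1 | 0 | 1 | 1 | 0
1 | 1 | 0 | 0 | 1
1 | 1 | 0 | 1 | 0
1 | 1 | 1 | 0 | 1
1 | 1 | 1 | 1 | 0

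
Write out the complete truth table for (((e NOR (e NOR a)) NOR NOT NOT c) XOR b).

a | c | e | b | Output
----------------------
0 | 0 | 0 | 0 | 1
0 | 0 | 0 | 1 | 0
0 | 0 | 1 | 0 | 1
0 | 0 | 1 | 1 | 0
0 | 1 | 0 | 0 | 0
0 | 1 | 0 | 1 | 1
0 | 1 | 1 | 0 | 0
0 | 1 | 1 | 1 | 1
1 | 0 | 0 | 0 | 0
1 | 0 | 0 | 1 | 1
1 | 0 | 1 | 0 | 1
1 | 0 | 1 | 1 | 0
1 | 1 | 0 | 0 | 0
1 | 1 | 0 | 1 | 1
1 | 1 | 1 | 0 | 0
1 | 1 | 1 | 1 | 1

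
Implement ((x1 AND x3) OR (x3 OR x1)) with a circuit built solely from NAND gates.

((((x1 NAND x3) NAND (x1 NAND x3)) NAND ((x1 NAND x3) NAND (x1 NAND x3))) NAND (((x3 NAND x3) NAND (x1 NAND x1)) NAND ((x3 NAND x3) NAND (x1 NAND x1))))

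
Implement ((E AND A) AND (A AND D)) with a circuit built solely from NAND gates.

((((E NAND A) NAND (E NAND A)) NAND ((A NAND D) NAND (A NAND D))) NAND (((E NAND A) NAND (E NAND A)) NAND ((A NAND D) NAND (A NAND D))))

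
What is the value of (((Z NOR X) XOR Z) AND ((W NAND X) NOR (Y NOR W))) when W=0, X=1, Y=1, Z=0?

Substituting: (((0 NOR 1) XOR 0) AND ((0 NAND 1) NOR (1 NOR 0)))
= 0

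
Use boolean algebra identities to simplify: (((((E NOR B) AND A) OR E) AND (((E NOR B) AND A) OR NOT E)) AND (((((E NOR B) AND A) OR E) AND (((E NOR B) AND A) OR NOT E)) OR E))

By absorption (E AND (E OR v) = E) then distribution ((E OR v) AND (E OR NOT v) = E):
= ((E NOR B) AND A)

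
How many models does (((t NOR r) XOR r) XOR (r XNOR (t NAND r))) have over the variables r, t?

Satisfying assignments: (0,0), (1,1)
Count: 2 out of 4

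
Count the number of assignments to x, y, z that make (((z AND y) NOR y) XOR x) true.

Satisfying assignments: (0,0,0), (0,0,1), (1,1,0), (1,1,1)
Count: 4 out of 8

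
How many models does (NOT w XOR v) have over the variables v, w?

Satisfying assignments: (0,0), (1,1)
Count: 2 out of 4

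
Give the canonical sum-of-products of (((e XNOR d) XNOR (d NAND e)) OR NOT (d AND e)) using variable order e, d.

Σm(0, 1, 2) = (NOT e AND NOT d) OR (NOT e AND d) OR (e AND NOT d)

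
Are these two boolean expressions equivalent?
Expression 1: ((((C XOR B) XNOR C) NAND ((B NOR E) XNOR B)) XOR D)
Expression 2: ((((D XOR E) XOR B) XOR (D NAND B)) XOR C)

No. Counterexample: with D=0, E=0, C=0, B=1, Expression 1 = 1 but Expression 2 = 0.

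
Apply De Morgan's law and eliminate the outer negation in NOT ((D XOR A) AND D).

NOT (D XOR A) OR NOT D
De Morgan's: NOT(AND of terms) = OR of negations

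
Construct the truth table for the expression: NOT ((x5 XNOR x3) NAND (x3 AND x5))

x5 | x3 | Output
----------------
0 | 0 | 0
0 | 1 | 0
1 | 0 | 0
1 | 1 | 1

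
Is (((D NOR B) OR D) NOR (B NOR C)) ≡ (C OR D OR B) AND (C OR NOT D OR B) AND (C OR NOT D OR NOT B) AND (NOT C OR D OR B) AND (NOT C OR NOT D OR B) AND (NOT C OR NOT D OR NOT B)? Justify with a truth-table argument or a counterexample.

Yes, they are equivalent — the two output columns agree on all 8 assignments:
C | D | B | Expression 1 | Expression 2
---------------------------------------
0 | 0 | 0 | 0 | 0
0 | 0 | 1 | 1 | 1
0 | 1 | 0 | 0 | 0
0 | 1 | 1 | 0 | 0
1 | 0 | 0 | 0 | 0
1 | 0 | 1 | 1 | 1
1 | 1 | 0 | 0 | 0
1 | 1 | 1 | 0 | 0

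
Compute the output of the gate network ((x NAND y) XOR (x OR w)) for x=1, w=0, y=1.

Substituting: ((1 NAND 1) XOR (1 OR 0))
= 1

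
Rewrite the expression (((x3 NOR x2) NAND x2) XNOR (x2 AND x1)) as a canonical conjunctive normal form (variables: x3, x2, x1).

(x3 OR x2 OR x1) AND (x3 OR x2 OR NOT x1) AND (x3 OR NOT x2 OR x1) AND (NOT x3 OR x2 OR x1) AND (NOT x3 OR x2 OR NOT x1) AND (NOT x3 OR NOT x2 OR x1)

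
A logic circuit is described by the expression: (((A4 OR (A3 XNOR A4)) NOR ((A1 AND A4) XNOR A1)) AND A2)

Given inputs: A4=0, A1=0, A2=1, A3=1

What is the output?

Substituting: (((0 OR (1 XNOR 0)) NOR ((0 AND 0) XNOR 0)) AND 1)
= 0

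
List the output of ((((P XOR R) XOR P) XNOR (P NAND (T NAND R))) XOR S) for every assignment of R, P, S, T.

R | P | S | T | Output
----------------------
0 | 0 | 0 | 0 | 0
0 | 0 | 0 | 1 | 0
0 | 0 | 1 | 0 | 1
0 | 0 | 1 | 1 | 1
0 | 1 | 0 | 0 | 1
0 | 1 | 0 | 1 | 1
0 | 1 | 1 | 0 | 0
0 | 1 | 1 | 1 | 0
1 | 0 | 0 | 0 | 1
1 | 0 | 0 | 1 | 1
1 | 0 | 1 | 0 | 0
1 | 0 | 1 | 1 | 0
1 | 1 | 0 | 0 | 0
1 | 1 | 0 | 1 | 1
1 | 1 | 1 | 0 | 1
1 | 1 | 1 | 1 | 0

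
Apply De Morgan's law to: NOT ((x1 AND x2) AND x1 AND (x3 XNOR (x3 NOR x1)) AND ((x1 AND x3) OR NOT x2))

NOT (x1 AND x2) OR NOT x1 OR NOT (x3 XNOR (x3 NOR x1)) OR NOT ((x1 AND x3) OR NOT x2)
De Morgan's: NOT(AND of terms) = OR of negations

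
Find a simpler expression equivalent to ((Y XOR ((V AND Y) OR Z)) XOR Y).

By XOR self-cancellation ((E XOR v) XOR v = E):
= ((V AND Y) OR Z)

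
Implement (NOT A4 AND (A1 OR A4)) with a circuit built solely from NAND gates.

(((A4 NAND A4) NAND ((A1 NAND A1) NAND (A4 NAND A4))) NAND ((A4 NAND A4) NAND ((A1 NAND A1) NAND (A4 NAND A4))))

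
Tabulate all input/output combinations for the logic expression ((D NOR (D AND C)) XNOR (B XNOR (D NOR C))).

C | D | B | Output
------------------
0 | 0 | 0 | 0
0 | 0 | 1 | 1
0 | 1 | 0 | 0
0 | 1 | 1 | 1
1 | 0 | 0 | 1
1 | 0 | 1 | 0
1 | 1 | 0 | 0
1 | 1 | 1 | 1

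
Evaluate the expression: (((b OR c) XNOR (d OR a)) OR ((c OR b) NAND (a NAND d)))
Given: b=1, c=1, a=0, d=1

Substituting: (((1 OR 1) XNOR (1 OR 0)) OR ((1 OR 1) NAND (0 NAND 1)))
= 1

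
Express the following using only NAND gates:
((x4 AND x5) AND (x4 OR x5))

((((x4 NAND x5) NAND (x4 NAND x5)) NAND ((x4 NAND x4) NAND (x5 NAND x5))) NAND (((x4 NAND x5) NAND (x4 NAND x5)) NAND ((x4 NAND x4) NAND (x5 NAND x5))))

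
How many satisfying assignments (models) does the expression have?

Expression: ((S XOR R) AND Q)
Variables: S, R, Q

Satisfying assignments: (0,1,1), (1,0,1)
Count: 2 out of 8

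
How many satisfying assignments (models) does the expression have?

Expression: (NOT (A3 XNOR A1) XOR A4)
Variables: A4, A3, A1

Satisfying assignments: (0,0,1), (0,1,0), (1,0,0), (1,1,1)
Count: 4 out of 8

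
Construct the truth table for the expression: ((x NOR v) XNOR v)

x | v | Output
--------------
0 | 0 | 0
0 | 1 | 0
1 | 0 | 1
1 | 1 | 0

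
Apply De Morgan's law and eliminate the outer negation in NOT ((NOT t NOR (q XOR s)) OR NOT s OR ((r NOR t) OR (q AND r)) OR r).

NOT (NOT t NOR (q XOR s)) AND s AND NOT ((r NOR t) OR (q AND r)) AND NOT r
De Morgan's: NOT(OR of terms) = AND of negations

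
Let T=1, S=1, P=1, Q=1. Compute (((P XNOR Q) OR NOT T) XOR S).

Substituting: (((1 XNOR 1) OR NOT 1) XOR 1)
= 0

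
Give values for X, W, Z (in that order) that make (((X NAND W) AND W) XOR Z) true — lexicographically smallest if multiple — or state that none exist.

X=0, W=0, Z=1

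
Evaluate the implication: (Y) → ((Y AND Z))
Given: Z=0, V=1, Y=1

Antecedent (Y) = 1; consequent ((Y AND Z)) = 0.
1 → 0 = 0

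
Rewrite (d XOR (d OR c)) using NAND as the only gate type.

((d NAND (d NAND ((d NAND d) NAND (c NAND c)))) NAND (((d NAND d) NAND (c NAND c)) NAND (d NAND ((d NAND d) NAND (c NAND c)))))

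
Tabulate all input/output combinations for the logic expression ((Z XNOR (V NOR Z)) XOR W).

Z | V | W | Output
------------------
0 | 0 | 0 | 0
0 | 0 | 1 | 1
0 | 1 | 0 | 1
0 | 1 | 1 | 0
1 | 0 | 0 | 0
1 | 0 | 1 | 1
1 | 1 | 0 | 0
1 | 1 | 1 | 1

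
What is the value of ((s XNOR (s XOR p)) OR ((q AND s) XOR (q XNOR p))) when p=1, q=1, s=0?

Substituting: ((0 XNOR (0 XOR 1)) OR ((1 AND 0) XOR (1 XNOR 1)))
= 1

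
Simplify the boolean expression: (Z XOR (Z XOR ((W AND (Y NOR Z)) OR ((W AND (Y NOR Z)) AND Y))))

By XOR self-cancellation ((E XOR v) XOR v = E) then absorption (E OR (E AND v) = E):
= (W AND (Y NOR Z))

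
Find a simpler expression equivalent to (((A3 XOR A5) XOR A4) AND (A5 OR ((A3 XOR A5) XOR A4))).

By absorption (E AND (E OR v) = E):
= ((A3 XOR A5) XOR A4)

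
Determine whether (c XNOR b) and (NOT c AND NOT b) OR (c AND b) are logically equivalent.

Yes, they are equivalent — the two output columns agree on all 4 assignments:
c | b | Expression 1 | Expression 2
-----------------------------------
0 | 0 | 1 | 1
0 | 1 | 0 | 0
1 | 0 | 0 | 0
1 | 1 | 1 | 1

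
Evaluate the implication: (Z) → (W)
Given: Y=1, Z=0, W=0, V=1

Antecedent (Z) = 0; consequent (W) = 0.
0 → 0 = 1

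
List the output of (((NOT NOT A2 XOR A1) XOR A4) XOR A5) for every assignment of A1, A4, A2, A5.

A1 | A4 | A2 | A5 | Output
--------------------------
0 | 0 | 0 | 0 | 0
0 | 0 | 0 | 1 | 1
0 | 0 | 1 | 0 | 1
0 | 0 | 1 | 1 | 0
0 | 1 | 0 | 0 | 1
0 | 1 | 0 | 1 | 0
0 | 1 | 1 | 0 | 0
0 | 1 | 1 | 1 | 1
1 | 0 | 0 | 0 | 1
1 | 0 | 0 | 1 | 0
1 | 0 | 1 | 0 | 0
1 | 0 | 1 | 1 | 1
1 | 1 | 0 | 0 | 0
1 | 1 | 0 | 1 | 1
1 | 1 | 1 | 0 | 1
1 | 1 | 1 | 1 | 0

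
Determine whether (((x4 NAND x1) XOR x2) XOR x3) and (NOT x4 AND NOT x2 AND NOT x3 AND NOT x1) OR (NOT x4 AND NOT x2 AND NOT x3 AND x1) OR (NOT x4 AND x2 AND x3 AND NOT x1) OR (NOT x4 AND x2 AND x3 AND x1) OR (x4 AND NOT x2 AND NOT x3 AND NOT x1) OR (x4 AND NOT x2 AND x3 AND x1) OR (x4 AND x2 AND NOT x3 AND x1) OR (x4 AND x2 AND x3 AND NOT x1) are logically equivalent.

Yes, they are equivalent — the two output columns agree on all 16 assignments:
x4 | x2 | x3 | x1 | Expression 1 | Expression 2
-----------------------------------------------
0 | 0 | 0 | 0 | 1 | 1
0 | 0 | 0 | 1 | 1 | 1
0 | 0 | 1 | 0 | 0 | 0
0 | 0 | 1 | 1 | 0 | 0
0 | 1 | 0 | 0 | 0 | 0
0 | 1 | 0 | 1 | 0 | 0
0 | 1 | 1 | 0 | 1 | 1
0 | 1 | 1 | 1 | 1 | 1
1 | 0 | 0 | 0 | 1 | 1
1 | 0 | 0 | 1 | 0 | 0
1 | 0 | 1 | 0 | 0 | 0
1 | 0 | 1 | 1 | 1 | 1
1 | 1 | 0 | 0 | 0 | 0
1 | 1 | 0 | 1 | 1 | 1
1 | 1 | 1 | 0 | 1 | 1
1 | 1 | 1 | 1 | 0 | 0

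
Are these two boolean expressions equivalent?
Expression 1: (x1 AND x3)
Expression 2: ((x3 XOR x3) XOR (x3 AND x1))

Yes, they are equivalent — the two output columns agree on all 4 assignments:
x1 | x3 | Expression 1 | Expression 2
-------------------------------------
0 | 0 | 0 | 0
0 | 1 | 0 | 0
1 | 0 | 0 | 0
1 | 1 | 1 | 1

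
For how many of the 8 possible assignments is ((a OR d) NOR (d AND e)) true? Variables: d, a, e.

Satisfying assignments: (0,0,0), (0,0,1)
Count: 2 out of 8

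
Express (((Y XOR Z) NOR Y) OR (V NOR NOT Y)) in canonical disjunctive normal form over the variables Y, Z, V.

(NOT Y AND NOT Z AND NOT V) OR (NOT Y AND NOT Z AND V) OR (Y AND NOT Z AND NOT V) OR (Y AND Z AND NOT V)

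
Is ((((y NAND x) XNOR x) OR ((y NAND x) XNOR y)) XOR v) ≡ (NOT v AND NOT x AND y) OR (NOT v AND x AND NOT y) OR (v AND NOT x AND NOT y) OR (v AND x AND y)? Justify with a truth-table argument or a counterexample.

Yes, they are equivalent — the two output columns agree on all 8 assignments:
v | x | y | Expression 1 | Expression 2
---------------------------------------
0 | 0 | 0 | 0 | 0
0 | 0 | 1 | 1 | 1
0 | 1 | 0 | 1 | 1
0 | 1 | 1 | 0 | 0
1 | 0 | 0 | 1 | 1
1 | 0 | 1 | 0 | 0
1 | 1 | 0 | 0 | 0
1 | 1 | 1 | 1 | 1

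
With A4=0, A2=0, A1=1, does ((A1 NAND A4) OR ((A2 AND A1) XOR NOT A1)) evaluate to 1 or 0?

Substituting: ((1 NAND 0) OR ((0 AND 1) XOR NOT 1))
= 1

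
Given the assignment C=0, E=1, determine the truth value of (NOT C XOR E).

Substituting: (NOT 0 XOR 1)
= 0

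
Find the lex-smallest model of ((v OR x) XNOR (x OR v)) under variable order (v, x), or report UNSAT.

v=0, x=0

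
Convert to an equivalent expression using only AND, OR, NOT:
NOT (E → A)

E AND NOT A
(Negated implication: NOT(A → B) = A AND NOT B)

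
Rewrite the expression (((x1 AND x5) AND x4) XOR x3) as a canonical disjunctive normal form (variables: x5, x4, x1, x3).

(NOT x5 AND NOT x4 AND NOT x1 AND x3) OR (NOT x5 AND NOT x4 AND x1 AND x3) OR (NOT x5 AND x4 AND NOT x1 AND x3) OR (NOT x5 AND x4 AND x1 AND x3) OR (x5 AND NOT x4 AND NOT x1 AND x3) OR (x5 AND NOT x4 AND x1 AND x3) OR (x5 AND x4 AND NOT x1 AND x3) OR (x5 AND x4 AND x1 AND NOT x3)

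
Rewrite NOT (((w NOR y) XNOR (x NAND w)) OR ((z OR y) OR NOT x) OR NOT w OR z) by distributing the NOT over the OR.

NOT ((w NOR y) XNOR (x NAND w)) AND NOT ((z OR y) OR NOT x) AND w AND NOT z
De Morgan's: NOT(OR of terms) = AND of negations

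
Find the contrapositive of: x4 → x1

Contrapositive: NOT x1 → NOT x4
Note: A statement and its contrapositive are logically equivalent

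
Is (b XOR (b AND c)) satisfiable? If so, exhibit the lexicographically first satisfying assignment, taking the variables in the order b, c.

b=1, c=0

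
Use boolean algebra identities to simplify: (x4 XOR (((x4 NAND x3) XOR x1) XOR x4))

By XOR self-cancellation ((E XOR v) XOR v = E):
= ((x4 NAND x3) XOR x1)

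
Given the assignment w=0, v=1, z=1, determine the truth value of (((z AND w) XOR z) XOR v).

Substituting: (((1 AND 0) XOR 1) XOR 1)
= 0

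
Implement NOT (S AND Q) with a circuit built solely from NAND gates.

(((S NAND Q) NAND (S NAND Q)) NAND ((S NAND Q) NAND (S NAND Q)))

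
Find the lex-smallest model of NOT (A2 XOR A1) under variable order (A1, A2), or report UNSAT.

A1=0, A2=0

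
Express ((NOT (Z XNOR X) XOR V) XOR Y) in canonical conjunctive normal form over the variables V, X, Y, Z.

(V OR X OR Y OR Z) AND (V OR X OR NOT Y OR NOT Z) AND (V OR NOT X OR Y OR NOT Z) AND (V OR NOT X OR NOT Y OR Z) AND (NOT V OR X OR Y OR NOT Z) AND (NOT V OR X OR NOT Y OR Z) AND (NOT V OR NOT X OR Y OR Z) AND (NOT V OR NOT X OR NOT Y OR NOT Z)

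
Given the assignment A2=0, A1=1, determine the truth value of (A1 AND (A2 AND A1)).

Substituting: (1 AND (0 AND 1))
= 0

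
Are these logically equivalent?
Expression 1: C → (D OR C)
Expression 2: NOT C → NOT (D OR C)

No, Inverse is not equivalent to original (counterexample: D=1, C=0)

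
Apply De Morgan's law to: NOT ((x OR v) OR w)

NOT (x OR v) AND NOT w
De Morgan's: NOT(OR of terms) = AND of negations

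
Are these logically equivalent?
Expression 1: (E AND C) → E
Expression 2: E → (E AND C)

No, Converse is not equivalent to original (counterexample: B=0, E=1, C=0)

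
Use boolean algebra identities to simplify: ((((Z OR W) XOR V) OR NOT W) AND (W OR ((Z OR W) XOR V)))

By distribution ((E OR v) AND (E OR NOT v) = E):
= ((Z OR W) XOR V)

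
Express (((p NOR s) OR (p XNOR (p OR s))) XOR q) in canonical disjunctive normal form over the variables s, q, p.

(NOT s AND NOT q AND NOT p) OR (NOT s AND NOT q AND p) OR (s AND NOT q AND p) OR (s AND q AND NOT p)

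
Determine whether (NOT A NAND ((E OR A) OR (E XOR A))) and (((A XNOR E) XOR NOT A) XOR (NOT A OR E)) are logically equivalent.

No. Counterexample: with A=1, E=0, Expression 1 = 1 but Expression 2 = 0.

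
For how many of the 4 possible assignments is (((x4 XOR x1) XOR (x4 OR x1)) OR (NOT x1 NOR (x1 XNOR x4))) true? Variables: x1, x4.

Satisfying assignments: (1,0), (1,1)
Count: 2 out of 4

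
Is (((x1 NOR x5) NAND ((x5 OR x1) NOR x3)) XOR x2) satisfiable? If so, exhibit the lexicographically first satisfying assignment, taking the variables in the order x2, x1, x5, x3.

x2=0, x1=0, x5=0, x3=1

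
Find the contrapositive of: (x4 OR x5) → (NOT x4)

Contrapositive: x4 → NOT (x4 OR x5)
Note: A statement and its contrapositive are logically equivalent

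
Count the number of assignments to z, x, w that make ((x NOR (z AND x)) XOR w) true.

Satisfying assignments: (0,0,0), (0,1,1), (1,0,0), (1,1,1)
Count: 4 out of 8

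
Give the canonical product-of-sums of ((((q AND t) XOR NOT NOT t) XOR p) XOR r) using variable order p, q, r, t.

ΠM(0, 3, 4, 5, 9, 10, 14, 15) = (p OR q OR r OR t) AND (p OR q OR NOT r OR NOT t) AND (p OR NOT q OR r OR t) AND (p OR NOT q OR r OR NOT t) AND (NOT p OR q OR r OR NOT t) AND (NOT p OR q OR NOT r OR t) AND (NOT p OR NOT q OR NOT r OR t) AND (NOT p OR NOT q OR NOT r OR NOT t)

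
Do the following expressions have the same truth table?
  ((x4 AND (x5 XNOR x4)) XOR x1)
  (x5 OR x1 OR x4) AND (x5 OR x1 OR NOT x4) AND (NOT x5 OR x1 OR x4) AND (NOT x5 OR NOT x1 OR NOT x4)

Yes, they are equivalent — the two output columns agree on all 8 assignments:
x5 | x1 | x4 | Expression 1 | Expression 2
------------------------------------------
0 | 0 | 0 | 0 | 0
0 | 0 | 1 | 0 | 0
0 | 1 | 0 | 1 | 1
0 | 1 | 1 | 1 | 1
1 | 0 | 0 | 0 | 0
1 | 0 | 1 | 1 | 1
1 | 1 | 0 | 1 | 1
1 | 1 | 1 | 0 | 0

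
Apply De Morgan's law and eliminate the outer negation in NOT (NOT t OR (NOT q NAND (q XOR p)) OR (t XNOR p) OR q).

t AND NOT (NOT q NAND (q XOR p)) AND NOT (t XNOR p) AND NOT q
De Morgan's: NOT(OR of terms) = AND of negations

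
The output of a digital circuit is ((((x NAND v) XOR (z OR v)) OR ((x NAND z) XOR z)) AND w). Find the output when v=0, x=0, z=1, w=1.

Substituting: ((((0 NAND 0) XOR (1 OR 0)) OR ((0 NAND 1) XOR 1)) AND 1)
= 0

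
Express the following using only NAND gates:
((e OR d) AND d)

((((e NAND e) NAND (d NAND d)) NAND d) NAND (((e NAND e) NAND (d NAND d)) NAND d))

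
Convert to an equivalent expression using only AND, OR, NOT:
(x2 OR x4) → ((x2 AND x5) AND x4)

NOT (x2 OR x4) OR ((x2 AND x5) AND x4)
(Implication elimination: A → B = NOT A OR B)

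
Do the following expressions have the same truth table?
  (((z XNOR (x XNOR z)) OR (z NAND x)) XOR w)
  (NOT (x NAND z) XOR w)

No. Counterexample: with z=0, w=0, x=0, Expression 1 = 1 but Expression 2 = 0.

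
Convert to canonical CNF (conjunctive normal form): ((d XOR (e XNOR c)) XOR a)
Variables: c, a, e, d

(c OR a OR e OR NOT d) AND (c OR a OR NOT e OR d) AND (c OR NOT a OR e OR d) AND (c OR NOT a OR NOT e OR NOT d) AND (NOT c OR a OR e OR d) AND (NOT c OR a OR NOT e OR NOT d) AND (NOT c OR NOT a OR e OR NOT d) AND (NOT c OR NOT a OR NOT e OR d)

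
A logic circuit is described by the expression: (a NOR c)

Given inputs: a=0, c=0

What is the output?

Substituting: (0 NOR 0)
= 1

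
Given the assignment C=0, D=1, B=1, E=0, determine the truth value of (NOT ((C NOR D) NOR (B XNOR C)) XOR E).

Substituting: (NOT ((0 NOR 1) NOR (1 XNOR 0)) XOR 0)
= 0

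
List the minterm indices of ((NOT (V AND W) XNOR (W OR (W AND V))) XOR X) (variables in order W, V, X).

Σm(1, 3, 4, 7) = (NOT W AND NOT V AND X) OR (NOT W AND V AND X) OR (W AND NOT V AND NOT X) OR (W AND V AND X)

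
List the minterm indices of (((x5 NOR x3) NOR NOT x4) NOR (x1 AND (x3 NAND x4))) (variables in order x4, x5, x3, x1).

Σm(0, 2, 4, 6, 8) = (NOT x4 AND NOT x5 AND NOT x3 AND NOT x1) OR (NOT x4 AND NOT x5 AND x3 AND NOT x1) OR (NOT x4 AND x5 AND NOT x3 AND NOT x1) OR (NOT x4 AND x5 AND x3 AND NOT x1) OR (x4 AND NOT x5 AND NOT x3 AND NOT x1)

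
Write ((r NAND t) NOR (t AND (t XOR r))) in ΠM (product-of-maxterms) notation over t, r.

ΠM(0, 1, 2) = (t OR r) AND (t OR NOT r) AND (NOT t OR r)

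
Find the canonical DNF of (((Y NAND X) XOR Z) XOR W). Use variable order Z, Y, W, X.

(NOT Z AND NOT Y AND NOT W AND NOT X) OR (NOT Z AND NOT Y AND NOT W AND X) OR (NOT Z AND Y AND NOT W AND NOT X) OR (NOT Z AND Y AND W AND X) OR (Z AND NOT Y AND W AND NOT X) OR (Z AND NOT Y AND W AND X) OR (Z AND Y AND NOT W AND X) OR (Z AND Y AND W AND NOT X)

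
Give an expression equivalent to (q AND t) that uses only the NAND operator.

((q NAND t) NAND (q NAND t))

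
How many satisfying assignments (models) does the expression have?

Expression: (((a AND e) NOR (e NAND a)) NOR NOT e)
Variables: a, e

Satisfying assignments: (0,1), (1,1)
Count: 2 out of 4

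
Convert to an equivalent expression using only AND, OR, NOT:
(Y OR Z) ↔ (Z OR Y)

((Y OR Z) AND (Z OR Y)) OR (NOT (Y OR Z) AND NOT (Z OR Y))
(Biconditional = both true or both false)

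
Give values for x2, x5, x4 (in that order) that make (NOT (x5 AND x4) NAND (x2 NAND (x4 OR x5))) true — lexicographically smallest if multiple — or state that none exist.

x2=0, x5=1, x4=1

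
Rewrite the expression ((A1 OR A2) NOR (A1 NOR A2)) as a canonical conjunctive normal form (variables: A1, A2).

(A1 OR A2) AND (A1 OR NOT A2) AND (NOT A1 OR A2) AND (NOT A1 OR NOT A2)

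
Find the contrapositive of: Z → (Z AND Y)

Contrapositive: NOT (Z AND Y) → NOT Z
Note: A statement and its contrapositive are logically equivalent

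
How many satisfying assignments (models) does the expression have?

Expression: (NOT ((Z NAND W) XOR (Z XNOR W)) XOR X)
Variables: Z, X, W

Satisfying assignments: (0,0,0), (0,1,1), (1,1,0), (1,1,1)
Count: 4 out of 8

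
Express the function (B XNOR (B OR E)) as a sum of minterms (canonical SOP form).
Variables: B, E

Σm(0, 2, 3) = (NOT B AND NOT E) OR (B AND NOT E) OR (B AND E)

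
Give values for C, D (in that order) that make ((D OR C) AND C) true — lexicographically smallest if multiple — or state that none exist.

C=1, D=0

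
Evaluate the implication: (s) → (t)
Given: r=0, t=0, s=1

Antecedent (s) = 1; consequent (t) = 0.
1 → 0 = 0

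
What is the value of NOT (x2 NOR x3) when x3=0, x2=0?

Substituting: NOT (0 NOR 0)
= 0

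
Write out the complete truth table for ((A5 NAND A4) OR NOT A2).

A5 | A2 | A4 | Output
---------------------
0 | 0 | 0 | 1
0 | 0 | 1 | 1
0 | 1 | 0 | 1
0 | 1 | 1 | 1
1 | 0 | 0 | 1
1 | 0 | 1 | 1
1 | 1 | 0 | 1
1 | 1 | 1 | 0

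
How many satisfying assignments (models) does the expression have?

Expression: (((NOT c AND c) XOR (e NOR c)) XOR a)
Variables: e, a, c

Satisfying assignments: (0,0,0), (0,1,1), (1,1,0), (1,1,1)
Count: 4 out of 8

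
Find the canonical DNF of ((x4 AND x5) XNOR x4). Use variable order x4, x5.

(NOT x4 AND NOT x5) OR (NOT x4 AND x5) OR (x4 AND x5)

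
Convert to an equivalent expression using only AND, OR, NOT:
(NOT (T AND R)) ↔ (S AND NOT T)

((NOT (T AND R)) AND (S AND NOT T)) OR ((T AND R) AND NOT (S AND NOT T))
(Biconditional = both true or both false)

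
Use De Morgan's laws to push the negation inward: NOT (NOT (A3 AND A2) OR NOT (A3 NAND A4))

(A3 AND A2) AND (A3 NAND A4)
De Morgan's: NOT(OR of terms) = AND of negations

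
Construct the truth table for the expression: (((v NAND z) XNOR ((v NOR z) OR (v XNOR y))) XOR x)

v | y | z | x | Output
----------------------
0 | 0 | 0 | 0 | 1
0 | 0 | 0 | 1 | 0
0 | 0 | 1 | 0 | 1
0 | 0 | 1 | 1 | 0
0 | 1 | 0 | 0 | 1
0 | 1 | 0 | 1 | 0
0 | 1 | 1 | 0 | 0
0 | 1 | 1 | 1 | 1
1 | 0 | 0 | 0 | 0
1 | 0 | 0 | 1 | 1
1 | 0 | 1 | 0 | 1
1 | 0 | 1 | 1 | 0
1 | 1 | 0 | 0 | 1
1 | 1 | 0 | 1 | 0
1 | 1 | 1 | 0 | 0
1 | 1 | 1 | 1 | 1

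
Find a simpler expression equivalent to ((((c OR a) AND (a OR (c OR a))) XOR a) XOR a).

By XOR self-cancellation ((E XOR v) XOR v = E) then absorption (E AND (E OR v) = E):
= (c OR a)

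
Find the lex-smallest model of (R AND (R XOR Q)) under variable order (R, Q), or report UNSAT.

R=1, Q=0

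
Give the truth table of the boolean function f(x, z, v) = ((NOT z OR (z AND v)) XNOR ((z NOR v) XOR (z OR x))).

x | z | v | Output
------------------
0 | 0 | 0 | 1
0 | 0 | 1 | 0
0 | 1 | 0 | 0
0 | 1 | 1 | 1
1 | 0 | 0 | 0
1 | 0 | 1 | 1
1 | 1 | 0 | 0
1 | 1 | 1 | 1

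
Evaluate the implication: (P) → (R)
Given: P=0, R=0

Antecedent (P) = 0; consequent (R) = 0.
0 → 0 = 1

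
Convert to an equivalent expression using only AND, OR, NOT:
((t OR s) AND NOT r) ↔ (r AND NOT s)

(((t OR s) AND NOT r) AND (r AND NOT s)) OR (NOT ((t OR s) AND NOT r) AND NOT (r AND NOT s))
(Biconditional = both true or both false)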